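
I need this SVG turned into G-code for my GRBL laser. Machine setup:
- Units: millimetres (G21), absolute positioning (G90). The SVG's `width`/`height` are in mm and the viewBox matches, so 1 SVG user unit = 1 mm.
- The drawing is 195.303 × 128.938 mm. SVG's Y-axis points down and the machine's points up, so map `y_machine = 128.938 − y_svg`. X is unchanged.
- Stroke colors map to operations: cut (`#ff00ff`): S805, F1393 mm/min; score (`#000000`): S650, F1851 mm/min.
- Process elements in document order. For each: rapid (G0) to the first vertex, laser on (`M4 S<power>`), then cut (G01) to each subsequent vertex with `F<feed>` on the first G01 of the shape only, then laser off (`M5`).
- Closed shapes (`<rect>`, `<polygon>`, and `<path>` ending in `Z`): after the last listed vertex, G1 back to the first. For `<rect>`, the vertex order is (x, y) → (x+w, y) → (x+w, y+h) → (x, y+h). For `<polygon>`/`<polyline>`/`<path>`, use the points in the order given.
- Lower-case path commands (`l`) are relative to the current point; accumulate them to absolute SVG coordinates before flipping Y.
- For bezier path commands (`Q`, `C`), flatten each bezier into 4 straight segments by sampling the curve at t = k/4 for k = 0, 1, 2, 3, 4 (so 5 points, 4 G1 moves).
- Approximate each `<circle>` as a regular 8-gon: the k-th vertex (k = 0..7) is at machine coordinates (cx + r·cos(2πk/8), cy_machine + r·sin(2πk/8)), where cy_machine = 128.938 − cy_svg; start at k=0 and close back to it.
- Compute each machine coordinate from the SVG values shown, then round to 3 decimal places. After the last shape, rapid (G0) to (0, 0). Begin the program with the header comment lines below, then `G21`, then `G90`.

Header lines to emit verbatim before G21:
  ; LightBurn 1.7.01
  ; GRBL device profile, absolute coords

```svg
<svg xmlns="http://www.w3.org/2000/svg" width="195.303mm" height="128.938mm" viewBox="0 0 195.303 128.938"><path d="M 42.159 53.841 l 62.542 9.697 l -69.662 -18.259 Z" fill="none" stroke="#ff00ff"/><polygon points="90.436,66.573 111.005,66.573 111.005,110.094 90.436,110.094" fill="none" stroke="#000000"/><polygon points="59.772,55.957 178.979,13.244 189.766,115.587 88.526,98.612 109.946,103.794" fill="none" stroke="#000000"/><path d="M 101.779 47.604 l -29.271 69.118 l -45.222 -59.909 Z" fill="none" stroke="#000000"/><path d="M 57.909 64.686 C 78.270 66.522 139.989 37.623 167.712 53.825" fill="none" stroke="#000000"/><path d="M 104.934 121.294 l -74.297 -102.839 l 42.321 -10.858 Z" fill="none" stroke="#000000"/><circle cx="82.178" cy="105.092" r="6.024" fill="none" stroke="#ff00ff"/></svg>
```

viewBox `0 0 195.303 128.938` with mm width/height → 1 unit = 1 mm. Flip: y_m = 128.938 − y_svg.

**Shape 1** — `<path>` closed polygon, stroke `#ff00ff` → cut (S805, F1393). Machine vertices: (42.159,75.097) → (104.701,65.400) → (35.039,83.659) → (42.159,75.097). Closed: final G1 returns to the first vertex.

**Shape 2** — `<polygon>` rectangle, stroke `#000000` → score (S650, F1851). Machine vertices: (90.436,62.365) → (111.005,62.365) → (111.005,18.844) → (90.436,18.844) → (90.436,62.365). Closed: final G1 returns to the first vertex.

**Shape 3** — `<polygon>` closed polygon, stroke `#000000` → score (S650, F1851). Machine vertices: (59.772,72.981) → (178.979,115.694) → (189.766,13.351) → (88.526,30.326) → (109.946,25.144) → (59.772,72.981). Closed: final G1 returns to the first vertex.

**Shape 4** — `<path>` regular polygon, stroke `#000000` → score (S650, F1851). Machine vertices: (101.779,81.334) → (72.508,12.216) → (27.286,72.125) → (101.779,81.334). Closed: final G1 returns to the first vertex.

**Shape 5** — `<path>` cubic bezier, stroke `#000000` → score (S650, F1851). Control points (SVG): P0=(57.909,64.686), P1=(78.270,66.522), P2=(139.989,37.623), P3=(167.712,53.825); sampled at t=k/4. Machine vertices: (57.909,64.252) → (79.757,67.453) → (110.050,75.070) → (141.723,79.993) → (167.712,75.113). Open path.

**Shape 6** — `<path>` closed polygon, stroke `#000000` → score (S650, F1851). Machine vertices: (104.934,7.644) → (30.637,110.483) → (72.958,121.341) → (104.934,7.644). Closed: final G1 returns to the first vertex.

**Shape 7** — `<circle>` circle, stroke `#ff00ff` → cut (S805, F1393). Machine vertices: (88.202,23.846) → (86.438,28.106) → (82.178,29.870) → (77.918,28.106) → (76.154,23.846) → (77.918,19.586) → (82.178,17.822) → (86.438,19.586) → (88.202,23.846). Closed: final G1 returns to the first vertex.

; LightBurn 1.7.01
; GRBL device profile, absolute coords
G21
G90
G0 X42.159 Y75.097
M4 S805
G01 X104.701 Y65.400 F1393
G01 X35.039 Y83.659
G01 X42.159 Y75.097
M5
G0 X90.436 Y62.365
M4 S650
G01 X111.005 Y62.365 F1851
G01 X111.005 Y18.844
G01 X90.436 Y18.844
G01 X90.436 Y62.365
M5
G0 X59.772 Y72.981
M4 S650
G01 X178.979 Y115.694 F1851
G01 X189.766 Y13.351
G01 X88.526 Y30.326
G01 X109.946 Y25.144
G01 X59.772 Y72.981
M5
G0 X101.779 Y81.334
M4 S650
G01 X72.508 Y12.216 F1851
G01 X27.286 Y72.125
G01 X101.779 Y81.334
M5
G0 X57.909 Y64.252
M4 S650
G01 X79.757 Y67.453 F1851
G01 X110.050 Y75.070
G01 X141.723 Y79.993
G01 X167.712 Y75.113
M5
G0 X104.934 Y7.644
M4 S650
G01 X30.637 Y110.483 F1851
G01 X72.958 Y121.341
G01 X104.934 Y7.644
M5
G0 X88.202 Y23.846
M4 S805
G01 X86.438 Y28.106 F1393
G01 X82.178 Y29.870
G01 X77.918 Y28.106
G01 X76.154 Y23.846
G01 X77.918 Y19.586
G01 X82.178 Y17.822
G01 X86.438 Y19.586
G01 X88.202 Y23.846
M5
G0 X0.000 Y0.000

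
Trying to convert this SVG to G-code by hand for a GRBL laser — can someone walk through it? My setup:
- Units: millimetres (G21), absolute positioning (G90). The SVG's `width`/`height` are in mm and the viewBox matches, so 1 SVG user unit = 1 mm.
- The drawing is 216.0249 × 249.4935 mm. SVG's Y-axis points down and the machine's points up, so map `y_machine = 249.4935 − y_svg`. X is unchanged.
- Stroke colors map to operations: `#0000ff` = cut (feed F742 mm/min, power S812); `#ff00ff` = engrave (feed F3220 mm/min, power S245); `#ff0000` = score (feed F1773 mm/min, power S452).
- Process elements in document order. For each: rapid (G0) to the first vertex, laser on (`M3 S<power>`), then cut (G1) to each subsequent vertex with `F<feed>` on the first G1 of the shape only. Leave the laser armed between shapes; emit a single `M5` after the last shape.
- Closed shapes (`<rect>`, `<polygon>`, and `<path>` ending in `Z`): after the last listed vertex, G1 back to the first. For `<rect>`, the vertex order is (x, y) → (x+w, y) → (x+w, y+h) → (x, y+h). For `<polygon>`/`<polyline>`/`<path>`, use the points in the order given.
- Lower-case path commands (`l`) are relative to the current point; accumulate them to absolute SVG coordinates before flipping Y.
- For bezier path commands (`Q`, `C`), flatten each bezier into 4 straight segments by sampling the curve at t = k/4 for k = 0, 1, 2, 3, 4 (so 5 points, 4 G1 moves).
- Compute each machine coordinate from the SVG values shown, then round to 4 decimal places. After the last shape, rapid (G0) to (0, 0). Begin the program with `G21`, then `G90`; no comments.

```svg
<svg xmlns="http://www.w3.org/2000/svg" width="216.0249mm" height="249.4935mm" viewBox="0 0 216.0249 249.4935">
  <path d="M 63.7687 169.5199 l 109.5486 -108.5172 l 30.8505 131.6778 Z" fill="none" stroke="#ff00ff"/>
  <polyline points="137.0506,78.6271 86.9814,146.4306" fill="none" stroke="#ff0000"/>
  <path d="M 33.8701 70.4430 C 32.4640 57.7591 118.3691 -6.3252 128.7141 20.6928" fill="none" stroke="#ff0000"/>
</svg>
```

G21
G90
G0 X63.7687 Y79.9736
M3 S245
G1 X173.3173 Y188.4908 F3220
G1 X204.1678 Y56.8130
G1 X63.7687 Y79.9736
G0 X137.0506 Y170.8664
M3 S452
G1 X86.9814 Y103.0629 F1773
G0 X33.8701 Y179.0505
M3 S452
G1 X46.6415 Y195.9744 F1773
G1 X76.8854 Y218.8138
G1 X109.3327 Y234.2091
G1 X128.7141 Y228.8007
M5
G0 X0.0000 Y0.0000

viewBox `0 0 216.0249 249.4935` with mm width/height → 1 unit = 1 mm. Flip: y_m = 249.4935 − y_svg.

**Shape 1** — `<path>` closed polygon, stroke `#ff00ff` → engrave (S245, F3220). Machine vertices: (63.7687,79.9736) → (173.3173,188.4908) → (204.1678,56.8130) → (63.7687,79.9736). Closed: final G1 returns to the first vertex.

**Shape 2** — `<polyline>` line segment, stroke `#ff0000` → score (S452, F1773). Machine vertices: (137.0506,170.8664) → (86.9814,103.0629). Open path.

**Shape 3** — `<path>` cubic bezier, stroke `#ff0000` → score (S452, F1773). Control points (SVG): P0=(33.8701,70.4430), P1=(32.4640,57.7591), P2=(118.3691,-6.3252), P3=(128.7141,20.6928); sampled at t=k/4. Machine vertices: (33.8701,179.0505) → (46.6415,195.9744) → (76.8854,218.8138) → (109.3327,234.2091) → (128.7141,228.8007). Open path.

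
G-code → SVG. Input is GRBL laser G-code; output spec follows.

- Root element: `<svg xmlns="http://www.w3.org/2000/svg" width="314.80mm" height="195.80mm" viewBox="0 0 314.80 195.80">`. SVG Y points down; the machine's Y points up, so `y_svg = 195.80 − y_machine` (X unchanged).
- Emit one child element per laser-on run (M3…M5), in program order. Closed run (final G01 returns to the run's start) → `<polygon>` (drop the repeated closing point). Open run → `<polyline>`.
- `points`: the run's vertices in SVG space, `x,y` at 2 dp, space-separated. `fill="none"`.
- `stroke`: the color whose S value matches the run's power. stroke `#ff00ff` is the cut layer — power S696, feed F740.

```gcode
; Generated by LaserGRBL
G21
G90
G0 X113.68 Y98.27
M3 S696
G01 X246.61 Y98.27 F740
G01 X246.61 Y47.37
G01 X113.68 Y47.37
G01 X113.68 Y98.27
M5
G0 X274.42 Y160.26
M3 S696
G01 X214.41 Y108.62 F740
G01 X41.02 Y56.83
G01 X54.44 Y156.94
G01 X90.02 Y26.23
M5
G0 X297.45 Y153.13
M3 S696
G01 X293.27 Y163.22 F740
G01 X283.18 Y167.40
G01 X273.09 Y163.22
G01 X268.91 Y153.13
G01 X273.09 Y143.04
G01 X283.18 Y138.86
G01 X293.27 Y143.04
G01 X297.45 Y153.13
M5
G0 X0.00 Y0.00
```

<svg xmlns="http://www.w3.org/2000/svg" width="314.80mm" height="195.80mm" viewBox="0 0 314.80 195.80">
  <polygon points="113.68,97.53 246.61,97.53 246.61,148.43 113.68,148.43" fill="none" stroke="#ff00ff"/>
  <polyline points="274.42,35.54 214.41,87.18 41.02,138.97 54.44,38.86 90.02,169.57" fill="none" stroke="#ff00ff"/>
  <polygon points="297.45,42.67 293.27,32.58 283.18,28.40 273.09,32.58 268.91,42.67 273.09,52.76 283.18,56.94 293.27,52.76" fill="none" stroke="#ff00ff"/>
</svg>

y_svg = 195.80 − y_m. Every run uses S696, so all elements get stroke `#ff00ff` (cut).

[1] closed run; points: 113.68,97.53 246.61,97.53 246.61,148.43 113.68,148.43

[2] open run; points: 274.42,35.54 214.41,87.18 41.02,138.97 54.44,38.86 90.02,169.57

[3] closed run; points: 297.45,42.67 293.27,32.58 283.18,28.40 273.09,32.58 268.91,42.67 273.09,52.76 283.18,56.94 293.27,52.76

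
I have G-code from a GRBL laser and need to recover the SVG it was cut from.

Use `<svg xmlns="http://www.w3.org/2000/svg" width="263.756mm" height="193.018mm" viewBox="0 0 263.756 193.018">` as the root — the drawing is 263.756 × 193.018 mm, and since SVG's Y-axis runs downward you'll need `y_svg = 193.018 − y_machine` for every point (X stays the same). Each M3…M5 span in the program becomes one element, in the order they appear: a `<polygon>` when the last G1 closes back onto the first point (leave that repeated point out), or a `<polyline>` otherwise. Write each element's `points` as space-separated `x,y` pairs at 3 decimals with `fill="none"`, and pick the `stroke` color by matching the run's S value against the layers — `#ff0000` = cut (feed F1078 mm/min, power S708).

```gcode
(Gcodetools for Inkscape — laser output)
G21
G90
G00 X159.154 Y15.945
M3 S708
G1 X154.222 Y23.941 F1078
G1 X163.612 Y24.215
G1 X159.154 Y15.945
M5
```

Each laser-on run becomes one SVG element. Flip Y back into SVG space with y_svg = 193.018 − y_machine. Every run uses S708, so all elements get stroke `#ff0000` (cut).

Run 1: The run returns to its start, so emit a `<polygon>` with points (Y-flipped): 159.154,177.073 154.222,169.077 163.612,168.803.

<svg xmlns="http://www.w3.org/2000/svg" width="263.756mm" height="193.018mm" viewBox="0 0 263.756 193.018">
  <polygon points="159.154,177.073 154.222,169.077 163.612,168.803" fill="none" stroke="#ff0000"/>
</svg>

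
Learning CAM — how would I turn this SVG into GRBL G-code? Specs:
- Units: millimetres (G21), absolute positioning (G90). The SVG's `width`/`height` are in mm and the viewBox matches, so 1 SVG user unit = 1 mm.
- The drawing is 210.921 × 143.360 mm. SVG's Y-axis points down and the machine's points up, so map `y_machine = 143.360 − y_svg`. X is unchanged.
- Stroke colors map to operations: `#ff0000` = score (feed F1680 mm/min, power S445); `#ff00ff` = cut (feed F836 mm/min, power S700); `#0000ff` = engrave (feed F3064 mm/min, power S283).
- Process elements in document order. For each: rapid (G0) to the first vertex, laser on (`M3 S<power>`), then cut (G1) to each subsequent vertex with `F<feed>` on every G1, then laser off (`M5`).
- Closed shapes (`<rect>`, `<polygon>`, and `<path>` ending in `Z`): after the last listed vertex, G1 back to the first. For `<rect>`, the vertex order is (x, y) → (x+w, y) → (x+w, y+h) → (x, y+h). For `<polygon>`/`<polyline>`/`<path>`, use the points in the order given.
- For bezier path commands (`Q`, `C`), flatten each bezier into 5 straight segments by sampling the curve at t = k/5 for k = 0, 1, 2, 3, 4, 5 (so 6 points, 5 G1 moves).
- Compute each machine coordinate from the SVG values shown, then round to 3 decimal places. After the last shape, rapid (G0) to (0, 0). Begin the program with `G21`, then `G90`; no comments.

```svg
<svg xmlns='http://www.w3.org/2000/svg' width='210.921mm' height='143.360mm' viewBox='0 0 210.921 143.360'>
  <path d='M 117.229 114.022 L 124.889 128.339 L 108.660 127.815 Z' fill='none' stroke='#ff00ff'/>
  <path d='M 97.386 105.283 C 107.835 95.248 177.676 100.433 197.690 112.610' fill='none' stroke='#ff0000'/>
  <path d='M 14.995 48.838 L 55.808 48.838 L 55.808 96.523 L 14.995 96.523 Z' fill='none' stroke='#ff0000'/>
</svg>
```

G21
G90
G0 X117.229 Y29.338
M3 S700
G1 X124.889 Y15.021 F836
G1 X108.660 Y15.545 F836
G1 X117.229 Y29.338 F836
M5
G0 X97.386 Y38.077
M3 S445
G1 X109.909 Y42.337 F1680
G1 X131.443 Y43.340 F1680
G1 X156.746 Y41.480 F1680
G1 X180.576 Y37.151 F1680
G1 X197.690 Y30.750 F1680
M5
G0 X14.995 Y94.522
M3 S445
G1 X55.808 Y94.522 F1680
G1 X55.808 Y46.837 F1680
G1 X14.995 Y46.837 F1680
G1 X14.995 Y94.522 F1680
M5
G0 X0.000 Y0.000

Since the viewBox matches the mm dimensions, user units are millimetres directly. The only transform is the Y-flip y_m = 143.360 − y_svg.

Shape 1 is a regular polygon drawn with `<path>`. Its stroke #ff00ff means cut at S700, F836. After flipping Y the toolpath is (117.229,29.338) → (124.889,15.021) → (108.660,15.545) → (117.229,29.338), returning to the start.

Shape 2 is a cubic bezier drawn with `<path>`. Its stroke #ff0000 means score at S445, F1680. After flipping Y the toolpath is (97.386,38.077) → (109.909,42.337) → (131.443,43.340) → (156.746,41.480) → (180.576,37.151) → (197.690,30.750).

Shape 3 is a rectangle drawn with `<path>`. Its stroke #ff0000 means score at S445, F1680. After flipping Y the toolpath is (14.995,94.522) → (55.808,94.522) → (55.808,46.837) → (14.995,46.837) → (14.995,94.522), returning to the start.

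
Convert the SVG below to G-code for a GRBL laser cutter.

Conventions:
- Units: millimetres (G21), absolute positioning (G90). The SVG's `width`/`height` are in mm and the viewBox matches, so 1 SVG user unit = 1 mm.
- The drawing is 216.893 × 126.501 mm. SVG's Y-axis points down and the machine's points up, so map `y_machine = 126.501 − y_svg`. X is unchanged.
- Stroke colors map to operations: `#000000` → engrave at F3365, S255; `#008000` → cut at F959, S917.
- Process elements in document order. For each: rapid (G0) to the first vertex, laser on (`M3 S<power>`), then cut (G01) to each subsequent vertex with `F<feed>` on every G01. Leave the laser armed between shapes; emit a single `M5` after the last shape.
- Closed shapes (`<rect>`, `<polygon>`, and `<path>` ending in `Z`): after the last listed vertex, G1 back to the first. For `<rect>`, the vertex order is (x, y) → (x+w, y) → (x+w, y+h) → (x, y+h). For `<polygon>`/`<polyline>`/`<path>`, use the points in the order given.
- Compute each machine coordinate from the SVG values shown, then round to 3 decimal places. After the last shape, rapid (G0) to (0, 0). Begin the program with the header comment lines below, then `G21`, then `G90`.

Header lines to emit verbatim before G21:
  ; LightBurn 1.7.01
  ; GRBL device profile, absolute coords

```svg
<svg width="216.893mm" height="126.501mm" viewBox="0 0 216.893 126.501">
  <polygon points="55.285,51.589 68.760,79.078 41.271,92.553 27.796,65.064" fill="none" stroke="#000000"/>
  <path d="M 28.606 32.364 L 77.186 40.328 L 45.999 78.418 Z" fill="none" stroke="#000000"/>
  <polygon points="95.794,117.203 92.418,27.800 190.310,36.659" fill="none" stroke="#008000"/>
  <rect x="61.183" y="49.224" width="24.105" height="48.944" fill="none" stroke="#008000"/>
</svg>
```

Since the viewBox matches the mm dimensions, user units are millimetres directly. The only transform is the Y-flip y_m = 126.501 − y_svg.

Shape 1 is a regular polygon drawn with `<polygon>`. Its stroke #000000 means engrave at S255, F3365. After flipping Y the toolpath is (55.285,74.912) → (68.760,47.423) → (41.271,33.948) → (27.796,61.437) → (55.285,74.912), returning to the start.

Shape 2 is a regular polygon drawn with `<path>`. Its stroke #000000 means engrave at S255, F3365. After flipping Y the toolpath is (28.606,94.137) → (77.186,86.173) → (45.999,48.083) → (28.606,94.137), returning to the start.

Shape 3 is a closed polygon drawn with `<polygon>`. Its stroke #008000 means cut at S917, F959. After flipping Y the toolpath is (95.794,9.298) → (92.418,98.701) → (190.310,89.842) → (95.794,9.298), returning to the start.

Shape 4 is a rectangle drawn with `<rect>`. Its stroke #008000 means cut at S917, F959. After flipping Y the toolpath is (61.183,77.277) → (85.288,77.277) → (85.288,28.333) → (61.183,28.333) → (61.183,77.277), returning to the start.

; LightBurn 1.7.01
; GRBL device profile, absolute coords
G21
G90
G0 X55.285 Y74.912
M3 S255
G01 X68.760 Y47.423 F3365
G01 X41.271 Y33.948 F3365
G01 X27.796 Y61.437 F3365
G01 X55.285 Y74.912 F3365
G0 X28.606 Y94.137
M3 S255
G01 X77.186 Y86.173 F3365
G01 X45.999 Y48.083 F3365
G01 X28.606 Y94.137 F3365
G0 X95.794 Y9.298
M3 S917
G01 X92.418 Y98.701 F959
G01 X190.310 Y89.842 F959
G01 X95.794 Y9.298 F959
G0 X61.183 Y77.277
M3 S917
G01 X85.288 Y77.277 F959
G01 X85.288 Y28.333 F959
G01 X61.183 Y28.333 F959
G01 X61.183 Y77.277 F959
M5
G0 X0.000 Y0.000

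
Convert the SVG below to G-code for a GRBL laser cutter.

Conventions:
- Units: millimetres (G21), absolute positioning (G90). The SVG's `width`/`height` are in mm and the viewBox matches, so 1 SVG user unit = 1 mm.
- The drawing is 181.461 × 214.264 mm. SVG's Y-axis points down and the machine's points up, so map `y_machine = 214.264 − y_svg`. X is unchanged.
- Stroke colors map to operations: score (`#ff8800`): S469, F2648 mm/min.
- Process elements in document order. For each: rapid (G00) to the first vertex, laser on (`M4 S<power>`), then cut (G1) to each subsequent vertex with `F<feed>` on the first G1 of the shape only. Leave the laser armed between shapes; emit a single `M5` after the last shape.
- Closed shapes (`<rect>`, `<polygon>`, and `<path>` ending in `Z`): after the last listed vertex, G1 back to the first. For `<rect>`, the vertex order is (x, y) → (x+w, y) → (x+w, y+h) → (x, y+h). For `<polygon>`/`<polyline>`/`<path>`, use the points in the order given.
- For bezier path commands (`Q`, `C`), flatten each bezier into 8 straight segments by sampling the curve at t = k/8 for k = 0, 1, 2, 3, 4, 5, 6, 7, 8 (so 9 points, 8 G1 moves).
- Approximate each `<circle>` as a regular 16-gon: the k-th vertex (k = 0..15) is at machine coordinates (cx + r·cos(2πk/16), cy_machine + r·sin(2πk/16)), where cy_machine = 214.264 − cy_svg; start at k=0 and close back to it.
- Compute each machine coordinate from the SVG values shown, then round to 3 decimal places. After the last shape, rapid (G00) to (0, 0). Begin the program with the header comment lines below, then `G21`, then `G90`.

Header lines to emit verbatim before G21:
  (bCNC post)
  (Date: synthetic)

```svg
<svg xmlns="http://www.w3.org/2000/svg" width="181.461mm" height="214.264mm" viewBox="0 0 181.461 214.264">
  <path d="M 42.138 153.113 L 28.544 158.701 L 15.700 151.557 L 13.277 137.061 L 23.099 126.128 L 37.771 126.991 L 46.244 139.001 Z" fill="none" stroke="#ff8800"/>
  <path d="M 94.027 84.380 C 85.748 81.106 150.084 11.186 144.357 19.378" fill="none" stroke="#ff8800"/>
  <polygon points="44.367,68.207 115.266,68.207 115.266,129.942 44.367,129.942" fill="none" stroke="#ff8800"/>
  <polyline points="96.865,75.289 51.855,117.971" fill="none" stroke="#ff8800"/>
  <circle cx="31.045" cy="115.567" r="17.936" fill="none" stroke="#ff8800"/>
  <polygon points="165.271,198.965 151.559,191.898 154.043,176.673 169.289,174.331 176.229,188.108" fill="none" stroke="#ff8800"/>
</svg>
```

(bCNC post)
(Date: synthetic)
G21
G90
G00 X42.138 Y61.151
M4 S469
G1 X28.544 Y55.563 F2648
G1 X15.700 Y62.707
G1 X13.277 Y77.203
G1 X23.099 Y88.136
G1 X37.771 Y87.273
G1 X46.244 Y75.263
G1 X42.138 Y61.151
G00 X94.027 Y129.884
M4 S469
G1 X94.048 Y133.953 F2648
G1 X99.204 Y142.574
G1 X107.824 Y154.050
G1 X118.235 Y166.685
G1 X128.766 Y178.782
G1 X137.745 Y188.646
G1 X143.499 Y194.579
G1 X144.357 Y194.886
G00 X44.367 Y146.057
M4 S469
G1 X115.266 Y146.057 F2648
G1 X115.266 Y84.322
G1 X44.367 Y84.322
G1 X44.367 Y146.057
G00 X96.865 Y138.975
M4 S469
G1 X51.855 Y96.293 F2648
G00 X48.981 Y98.697
M4 S469
G1 X47.616 Y105.561 F2648
G1 X43.728 Y111.380
G1 X37.909 Y115.268
G1 X31.045 Y116.633
G1 X24.181 Y115.268
G1 X18.362 Y111.380
G1 X14.474 Y105.561
G1 X13.109 Y98.697
G1 X14.474 Y91.833
G1 X18.362 Y86.014
G1 X24.181 Y82.126
G1 X31.045 Y80.761
G1 X37.909 Y82.126
G1 X43.728 Y86.014
G1 X47.616 Y91.833
G1 X48.981 Y98.697
G00 X165.271 Y15.299
M4 S469
G1 X151.559 Y22.366 F2648
G1 X154.043 Y37.591
G1 X169.289 Y39.933
G1 X176.229 Y26.156
G1 X165.271 Y15.299
M5
G00 X0.000 Y0.000

1 u = 1 mm; y_m = 214.264 − y.

[1] `<path>` regular polygon, #ff8800→score S469 F2648: (42.138,61.151) → (28.544,55.563) → (15.700,62.707) → (13.277,77.203) → (23.099,88.136) → (37.771,87.273) → (46.244,75.263) → (42.138,61.151) (closed)

[2] `<path>` cubic bezier, #ff8800→score S469 F2648: (94.027,129.884) → (94.048,133.953) → (99.204,142.574) → (107.824,154.050) → (118.235,166.685) → (128.766,178.782) → (137.745,188.646) → (143.499,194.579) → (144.357,194.886)

[3] `<polygon>` rectangle, #ff8800→score S469 F2648: (44.367,146.057) → (115.266,146.057) → (115.266,84.322) → (44.367,84.322) → (44.367,146.057) (closed)

[4] `<polyline>` line segment, #ff8800→score S469 F2648: (96.865,138.975) → (51.855,96.293)

[5] `<circle>` circle, #ff8800→score S469 F2648: (48.981,98.697) → (47.616,105.561) → (43.728,111.380) → (37.909,115.268) → (31.045,116.633) → (24.181,115.268) → (18.362,111.380) → (14.474,105.561) → (13.109,98.697) → (14.474,91.833) → (18.362,86.014) → (24.181,82.126) → (31.045,80.761) → (37.909,82.126) → (43.728,86.014) → (47.616,91.833) → (48.981,98.697) (closed)

[6] `<polygon>` regular polygon, #ff8800→score S469 F2648: (165.271,15.299) → (151.559,22.366) → (154.043,37.591) → (169.289,39.933) → (176.229,26.156) → (165.271,15.299) (closed)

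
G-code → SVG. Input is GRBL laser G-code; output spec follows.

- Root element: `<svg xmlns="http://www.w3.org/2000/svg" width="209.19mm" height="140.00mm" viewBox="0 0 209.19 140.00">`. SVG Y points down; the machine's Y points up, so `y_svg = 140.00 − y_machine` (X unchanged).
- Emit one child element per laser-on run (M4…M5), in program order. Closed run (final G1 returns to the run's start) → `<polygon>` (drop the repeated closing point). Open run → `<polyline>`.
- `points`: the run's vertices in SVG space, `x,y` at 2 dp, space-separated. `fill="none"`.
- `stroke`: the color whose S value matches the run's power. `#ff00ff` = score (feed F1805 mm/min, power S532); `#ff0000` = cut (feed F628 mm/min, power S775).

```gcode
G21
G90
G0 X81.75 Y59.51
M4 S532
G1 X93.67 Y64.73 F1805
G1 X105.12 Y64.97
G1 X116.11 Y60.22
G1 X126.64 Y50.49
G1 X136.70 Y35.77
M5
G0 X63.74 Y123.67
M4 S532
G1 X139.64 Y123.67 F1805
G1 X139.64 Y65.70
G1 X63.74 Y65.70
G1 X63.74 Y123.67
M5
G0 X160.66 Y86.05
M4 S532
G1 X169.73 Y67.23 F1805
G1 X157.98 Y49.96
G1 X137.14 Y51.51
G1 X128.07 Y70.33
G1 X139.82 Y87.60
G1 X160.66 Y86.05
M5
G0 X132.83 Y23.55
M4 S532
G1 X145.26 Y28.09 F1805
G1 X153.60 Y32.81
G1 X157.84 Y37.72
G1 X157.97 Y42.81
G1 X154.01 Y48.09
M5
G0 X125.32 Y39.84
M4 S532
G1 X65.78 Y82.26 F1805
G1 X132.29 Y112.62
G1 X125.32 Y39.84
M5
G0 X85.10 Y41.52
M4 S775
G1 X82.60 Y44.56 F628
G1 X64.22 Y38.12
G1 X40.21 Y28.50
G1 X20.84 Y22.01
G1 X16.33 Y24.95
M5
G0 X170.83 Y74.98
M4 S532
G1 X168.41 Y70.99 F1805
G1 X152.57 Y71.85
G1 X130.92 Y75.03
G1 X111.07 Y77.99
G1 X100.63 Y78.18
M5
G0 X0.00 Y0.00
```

<svg xmlns="http://www.w3.org/2000/svg" width="209.19mm" height="140.00mm" viewBox="0 0 209.19 140.00">
  <polyline points="81.75,80.49 93.67,75.27 105.12,75.03 116.11,79.78 126.64,89.51 136.70,104.23" fill="none" stroke="#ff00ff"/>
  <polygon points="63.74,16.33 139.64,16.33 139.64,74.30 63.74,74.30" fill="none" stroke="#ff00ff"/>
  <polygon points="160.66,53.95 169.73,72.77 157.98,90.04 137.14,88.49 128.07,69.67 139.82,52.40" fill="none" stroke="#ff00ff"/>
  <polyline points="132.83,116.45 145.26,111.91 153.60,107.19 157.84,102.28 157.97,97.19 154.01,91.91" fill="none" stroke="#ff00ff"/>
  <polygon points="125.32,100.16 65.78,57.74 132.29,27.38" fill="none" stroke="#ff00ff"/>
  <polyline points="85.10,98.48 82.60,95.44 64.22,101.88 40.21,111.50 20.84,117.99 16.33,115.05" fill="none" stroke="#ff0000"/>
  <polyline points="170.83,65.02 168.41,69.01 152.57,68.15 130.92,64.97 111.07,62.01 100.63,61.82" fill="none" stroke="#ff00ff"/>
</svg>

y_svg = 140.00 − y_m.

[1] S532→`#ff00ff` (score); open run; points: 81.75,80.49 93.67,75.27 105.12,75.03 116.11,79.78 126.64,89.51 136.70,104.23

[2] S532→`#ff00ff` (score); closed run; points: 63.74,16.33 139.64,16.33 139.64,74.30 63.74,74.30

[3] S532→`#ff00ff` (score); closed run; points: 160.66,53.95 169.73,72.77 157.98,90.04 137.14,88.49 128.07,69.67 139.82,52.40

[4] S532→`#ff00ff` (score); open run; points: 132.83,116.45 145.26,111.91 153.60,107.19 157.84,102.28 157.97,97.19 154.01,91.91

[5] S532→`#ff00ff` (score); closed run; points: 125.32,100.16 65.78,57.74 132.29,27.38

[6] S775→`#ff0000` (cut); open run; points: 85.10,98.48 82.60,95.44 64.22,101.88 40.21,111.50 20.84,117.99 16.33,115.05

[7] S532→`#ff00ff` (score); open run; points: 170.83,65.02 168.41,69.01 152.57,68.15 130.92,64.97 111.07,62.01 100.63,61.82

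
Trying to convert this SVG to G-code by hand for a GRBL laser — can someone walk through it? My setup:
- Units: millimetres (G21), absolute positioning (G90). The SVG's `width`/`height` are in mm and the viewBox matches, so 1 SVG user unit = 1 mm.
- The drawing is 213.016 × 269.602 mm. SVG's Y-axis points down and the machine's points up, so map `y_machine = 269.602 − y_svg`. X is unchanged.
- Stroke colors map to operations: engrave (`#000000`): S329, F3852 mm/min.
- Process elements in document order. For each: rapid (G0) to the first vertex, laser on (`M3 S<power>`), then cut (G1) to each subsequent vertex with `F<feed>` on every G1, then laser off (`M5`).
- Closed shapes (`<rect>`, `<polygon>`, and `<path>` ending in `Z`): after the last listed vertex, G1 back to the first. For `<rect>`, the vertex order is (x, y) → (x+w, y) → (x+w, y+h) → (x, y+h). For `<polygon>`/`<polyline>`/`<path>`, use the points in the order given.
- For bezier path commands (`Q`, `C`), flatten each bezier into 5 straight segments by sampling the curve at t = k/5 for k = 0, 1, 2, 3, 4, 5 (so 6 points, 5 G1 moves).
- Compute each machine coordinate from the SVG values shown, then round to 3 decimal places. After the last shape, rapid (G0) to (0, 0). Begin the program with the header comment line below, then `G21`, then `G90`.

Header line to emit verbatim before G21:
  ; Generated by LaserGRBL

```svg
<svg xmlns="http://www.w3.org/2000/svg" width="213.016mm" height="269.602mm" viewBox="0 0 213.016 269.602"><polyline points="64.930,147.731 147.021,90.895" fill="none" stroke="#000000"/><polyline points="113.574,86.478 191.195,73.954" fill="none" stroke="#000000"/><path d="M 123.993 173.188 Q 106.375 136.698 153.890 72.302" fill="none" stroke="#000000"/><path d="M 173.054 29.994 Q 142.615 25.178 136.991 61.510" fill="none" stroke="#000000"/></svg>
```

1 u = 1 mm; y_m = 269.602 − y.

[1] `<polyline>` line segment, #000000→engrave S329 F3852: (64.930,121.871) → (147.021,178.707)

[2] `<polyline>` line segment, #000000→engrave S329 F3852: (113.574,183.124) → (191.195,195.648)

[3] `<path>` quadratic bezier, #000000→engrave S329 F3852: (123.993,96.414) → (119.551,112.126) → (120.320,130.071) → (126.299,150.248) → (137.489,172.658) → (153.890,197.300)

[4] `<path>` quadratic bezier, #000000→engrave S329 F3852: (173.054,239.608) → (161.871,239.888) → (152.673,236.877) → (145.461,230.574) → (140.233,220.979) → (136.991,208.092)

; Generated by LaserGRBL
G21
G90
G0 X64.930 Y121.871
M3 S329
G1 X147.021 Y178.707 F3852
M5
G0 X113.574 Y183.124
M3 S329
G1 X191.195 Y195.648 F3852
M5
G0 X123.993 Y96.414
M3 S329
G1 X119.551 Y112.126 F3852
G1 X120.320 Y130.071 F3852
G1 X126.299 Y150.248 F3852
G1 X137.489 Y172.658 F3852
G1 X153.890 Y197.300 F3852
M5
G0 X173.054 Y239.608
M3 S329
G1 X161.871 Y239.888 F3852
G1 X152.673 Y236.877 F3852
G1 X145.461 Y230.574 F3852
G1 X140.233 Y220.979 F3852
G1 X136.991 Y208.092 F3852
M5
G0 X0.000 Y0.000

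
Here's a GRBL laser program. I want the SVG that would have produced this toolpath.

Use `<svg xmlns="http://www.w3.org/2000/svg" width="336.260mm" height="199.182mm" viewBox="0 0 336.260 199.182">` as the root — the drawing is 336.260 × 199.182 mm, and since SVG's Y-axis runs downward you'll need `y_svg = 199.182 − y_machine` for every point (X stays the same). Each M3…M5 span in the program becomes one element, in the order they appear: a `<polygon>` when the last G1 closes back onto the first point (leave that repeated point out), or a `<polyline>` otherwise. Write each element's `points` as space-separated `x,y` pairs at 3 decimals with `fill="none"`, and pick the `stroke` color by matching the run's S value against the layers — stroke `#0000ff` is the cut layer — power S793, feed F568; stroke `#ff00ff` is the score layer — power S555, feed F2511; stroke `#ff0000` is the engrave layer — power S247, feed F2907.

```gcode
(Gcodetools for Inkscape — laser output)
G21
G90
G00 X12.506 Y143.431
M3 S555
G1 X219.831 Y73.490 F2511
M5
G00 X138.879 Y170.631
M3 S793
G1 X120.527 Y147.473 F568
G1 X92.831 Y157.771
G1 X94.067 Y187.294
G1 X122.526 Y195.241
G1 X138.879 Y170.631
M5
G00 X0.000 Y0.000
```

<svg xmlns="http://www.w3.org/2000/svg" width="336.260mm" height="199.182mm" viewBox="0 0 336.260 199.182">
  <polyline points="12.506,55.751 219.831,125.692" fill="none" stroke="#ff00ff"/>
  <polygon points="138.879,28.551 120.527,51.709 92.831,41.411 94.067,11.888 122.526,3.941" fill="none" stroke="#0000ff"/>
</svg>

y_svg = 199.182 − y_m.

[1] S555→`#ff00ff` (score); open run; points: 12.506,55.751 219.831,125.692

[2] S793→`#0000ff` (cut); closed run; points: 138.879,28.551 120.527,51.709 92.831,41.411 94.067,11.888 122.526,3.941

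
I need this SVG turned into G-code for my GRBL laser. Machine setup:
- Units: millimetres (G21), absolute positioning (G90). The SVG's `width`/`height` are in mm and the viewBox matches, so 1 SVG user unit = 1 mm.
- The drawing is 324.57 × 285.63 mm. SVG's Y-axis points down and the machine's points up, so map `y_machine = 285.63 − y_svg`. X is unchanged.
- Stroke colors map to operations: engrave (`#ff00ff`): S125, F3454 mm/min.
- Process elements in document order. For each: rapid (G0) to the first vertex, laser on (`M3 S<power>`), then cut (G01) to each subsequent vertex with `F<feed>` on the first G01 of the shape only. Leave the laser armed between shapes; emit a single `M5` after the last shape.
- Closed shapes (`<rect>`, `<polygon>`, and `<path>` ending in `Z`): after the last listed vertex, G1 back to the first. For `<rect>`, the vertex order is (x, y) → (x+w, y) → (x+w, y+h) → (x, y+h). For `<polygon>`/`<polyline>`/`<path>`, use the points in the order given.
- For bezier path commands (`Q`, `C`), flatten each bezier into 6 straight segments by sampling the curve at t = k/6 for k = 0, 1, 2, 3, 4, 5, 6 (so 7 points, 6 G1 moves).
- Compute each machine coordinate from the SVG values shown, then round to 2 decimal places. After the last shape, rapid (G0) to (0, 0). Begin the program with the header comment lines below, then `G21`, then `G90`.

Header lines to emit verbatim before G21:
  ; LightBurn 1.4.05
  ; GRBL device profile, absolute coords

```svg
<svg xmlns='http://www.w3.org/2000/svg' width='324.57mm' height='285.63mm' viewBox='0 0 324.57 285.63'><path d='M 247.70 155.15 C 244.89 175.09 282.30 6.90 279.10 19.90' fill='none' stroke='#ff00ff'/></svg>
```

; LightBurn 1.4.05
; GRBL device profile, absolute coords
G21
G90
G0 X247.70 Y130.48
M3 S125
G01 X249.27 Y134.48 F3454
G01 X255.30 Y159.57
G01 X263.55 Y195.50
G01 X271.76 Y232.01
G01 X277.69 Y258.84
G01 X279.10 Y265.73
M5
G0 X0.00 Y0.00

1 u = 1 mm; y_m = 285.63 − y.

[1] `<path>` cubic bezier, #ff00ff→engrave S125 F3454: (247.70,130.48) → (249.27,134.48) → (255.30,159.57) → (263.55,195.50) → (271.76,232.01) → (277.69,258.84) → (279.10,265.73)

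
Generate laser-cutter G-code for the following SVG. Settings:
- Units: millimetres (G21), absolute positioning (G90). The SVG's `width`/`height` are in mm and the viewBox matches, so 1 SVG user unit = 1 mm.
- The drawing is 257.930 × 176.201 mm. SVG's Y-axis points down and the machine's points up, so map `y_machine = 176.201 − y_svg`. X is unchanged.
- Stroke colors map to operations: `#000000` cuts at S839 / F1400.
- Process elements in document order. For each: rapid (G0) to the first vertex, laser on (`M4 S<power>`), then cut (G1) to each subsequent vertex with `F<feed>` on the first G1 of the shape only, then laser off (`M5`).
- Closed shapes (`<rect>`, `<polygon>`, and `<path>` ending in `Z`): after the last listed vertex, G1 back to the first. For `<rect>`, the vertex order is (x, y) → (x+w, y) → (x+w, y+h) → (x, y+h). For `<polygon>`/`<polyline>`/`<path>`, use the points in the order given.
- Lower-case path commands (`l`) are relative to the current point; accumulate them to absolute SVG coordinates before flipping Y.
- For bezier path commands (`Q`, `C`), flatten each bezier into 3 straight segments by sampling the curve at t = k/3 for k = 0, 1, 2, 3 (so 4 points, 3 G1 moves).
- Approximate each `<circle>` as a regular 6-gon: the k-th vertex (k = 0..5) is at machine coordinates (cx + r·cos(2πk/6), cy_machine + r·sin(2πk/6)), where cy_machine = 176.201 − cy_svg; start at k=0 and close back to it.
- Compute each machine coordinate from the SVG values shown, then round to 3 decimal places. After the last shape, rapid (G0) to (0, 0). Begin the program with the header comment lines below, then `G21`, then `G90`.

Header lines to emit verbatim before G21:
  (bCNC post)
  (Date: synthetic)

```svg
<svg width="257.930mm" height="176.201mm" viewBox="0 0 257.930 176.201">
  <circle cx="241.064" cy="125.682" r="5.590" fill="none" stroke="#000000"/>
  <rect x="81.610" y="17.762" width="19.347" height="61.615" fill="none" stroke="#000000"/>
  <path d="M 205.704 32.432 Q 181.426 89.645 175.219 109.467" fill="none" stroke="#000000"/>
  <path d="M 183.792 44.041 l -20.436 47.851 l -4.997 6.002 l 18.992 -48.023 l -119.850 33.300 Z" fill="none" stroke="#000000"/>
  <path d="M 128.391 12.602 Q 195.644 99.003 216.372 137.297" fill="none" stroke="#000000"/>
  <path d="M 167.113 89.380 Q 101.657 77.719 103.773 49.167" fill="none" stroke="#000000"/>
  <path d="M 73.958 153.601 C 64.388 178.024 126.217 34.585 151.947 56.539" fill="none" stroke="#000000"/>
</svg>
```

Since the viewBox matches the mm dimensions, user units are millimetres directly. The only transform is the Y-flip y_m = 176.201 − y_svg.

Shape 1 is a circle drawn with `<circle>`. Its stroke #000000 means cut at S839, F1400. After flipping Y the toolpath is (246.654,50.519) → (243.859,55.360) → (238.269,55.360) → (235.474,50.519) → (238.269,45.678) → (243.859,45.678) → (246.654,50.519), returning to the start.

Shape 2 is a rectangle drawn with `<rect>`. Its stroke #000000 means cut at S839, F1400. After flipping Y the toolpath is (81.610,158.439) → (100.957,158.439) → (100.957,96.824) → (81.610,96.824) → (81.610,158.439), returning to the start.

Shape 3 is a quadratic bezier drawn with `<path>`. Its stroke #000000 means cut at S839, F1400. After flipping Y the toolpath is (205.704,143.769) → (191.527,109.782) → (181.365,84.103) → (175.219,66.734).

Shape 4 is a closed polygon drawn with `<path>`. Its stroke #000000 means cut at S839, F1400. After flipping Y the toolpath is (183.792,132.160) → (163.356,84.309) → (158.359,78.307) → (177.351,126.330) → (57.501,93.030) → (183.792,132.160), returning to the start.

Shape 5 is a quadratic bezier drawn with `<path>`. Its stroke #000000 means cut at S839, F1400. After flipping Y the toolpath is (128.391,163.599) → (168.057,111.344) → (197.384,69.779) → (216.372,38.904).

Shape 6 is a quadratic bezier drawn with `<path>`. Its stroke #000000 means cut at S839, F1400. After flipping Y the toolpath is (167.113,86.821) → (130.984,96.472) → (109.870,109.876) → (103.773,127.034).

Shape 7 is a cubic bezier drawn with `<path>`. Its stroke #000000 means cut at S839, F1400. After flipping Y the toolpath is (73.958,22.600) → (84.206,41.788) → (118.165,98.828) → (151.947,119.662).

(bCNC post)
(Date: synthetic)
G21
G90
G0 X246.654 Y50.519
M4 S839
G1 X243.859 Y55.360 F1400
G1 X238.269 Y55.360
G1 X235.474 Y50.519
G1 X238.269 Y45.678
G1 X243.859 Y45.678
G1 X246.654 Y50.519
M5
G0 X81.610 Y158.439
M4 S839
G1 X100.957 Y158.439 F1400
G1 X100.957 Y96.824
G1 X81.610 Y96.824
G1 X81.610 Y158.439
M5
G0 X205.704 Y143.769
M4 S839
G1 X191.527 Y109.782 F1400
G1 X181.365 Y84.103
G1 X175.219 Y66.734
M5
G0 X183.792 Y132.160
M4 S839
G1 X163.356 Y84.309 F1400
G1 X158.359 Y78.307
G1 X177.351 Y126.330
G1 X57.501 Y93.030
G1 X183.792 Y132.160
M5
G0 X128.391 Y163.599
M4 S839
G1 X168.057 Y111.344 F1400
G1 X197.384 Y69.779
G1 X216.372 Y38.904
M5
G0 X167.113 Y86.821
M4 S839
G1 X130.984 Y96.472 F1400
G1 X109.870 Y109.876
G1 X103.773 Y127.034
M5
G0 X73.958 Y22.600
M4 S839
G1 X84.206 Y41.788 F1400
G1 X118.165 Y98.828
G1 X151.947 Y119.662
M5
G0 X0.000 Y0.000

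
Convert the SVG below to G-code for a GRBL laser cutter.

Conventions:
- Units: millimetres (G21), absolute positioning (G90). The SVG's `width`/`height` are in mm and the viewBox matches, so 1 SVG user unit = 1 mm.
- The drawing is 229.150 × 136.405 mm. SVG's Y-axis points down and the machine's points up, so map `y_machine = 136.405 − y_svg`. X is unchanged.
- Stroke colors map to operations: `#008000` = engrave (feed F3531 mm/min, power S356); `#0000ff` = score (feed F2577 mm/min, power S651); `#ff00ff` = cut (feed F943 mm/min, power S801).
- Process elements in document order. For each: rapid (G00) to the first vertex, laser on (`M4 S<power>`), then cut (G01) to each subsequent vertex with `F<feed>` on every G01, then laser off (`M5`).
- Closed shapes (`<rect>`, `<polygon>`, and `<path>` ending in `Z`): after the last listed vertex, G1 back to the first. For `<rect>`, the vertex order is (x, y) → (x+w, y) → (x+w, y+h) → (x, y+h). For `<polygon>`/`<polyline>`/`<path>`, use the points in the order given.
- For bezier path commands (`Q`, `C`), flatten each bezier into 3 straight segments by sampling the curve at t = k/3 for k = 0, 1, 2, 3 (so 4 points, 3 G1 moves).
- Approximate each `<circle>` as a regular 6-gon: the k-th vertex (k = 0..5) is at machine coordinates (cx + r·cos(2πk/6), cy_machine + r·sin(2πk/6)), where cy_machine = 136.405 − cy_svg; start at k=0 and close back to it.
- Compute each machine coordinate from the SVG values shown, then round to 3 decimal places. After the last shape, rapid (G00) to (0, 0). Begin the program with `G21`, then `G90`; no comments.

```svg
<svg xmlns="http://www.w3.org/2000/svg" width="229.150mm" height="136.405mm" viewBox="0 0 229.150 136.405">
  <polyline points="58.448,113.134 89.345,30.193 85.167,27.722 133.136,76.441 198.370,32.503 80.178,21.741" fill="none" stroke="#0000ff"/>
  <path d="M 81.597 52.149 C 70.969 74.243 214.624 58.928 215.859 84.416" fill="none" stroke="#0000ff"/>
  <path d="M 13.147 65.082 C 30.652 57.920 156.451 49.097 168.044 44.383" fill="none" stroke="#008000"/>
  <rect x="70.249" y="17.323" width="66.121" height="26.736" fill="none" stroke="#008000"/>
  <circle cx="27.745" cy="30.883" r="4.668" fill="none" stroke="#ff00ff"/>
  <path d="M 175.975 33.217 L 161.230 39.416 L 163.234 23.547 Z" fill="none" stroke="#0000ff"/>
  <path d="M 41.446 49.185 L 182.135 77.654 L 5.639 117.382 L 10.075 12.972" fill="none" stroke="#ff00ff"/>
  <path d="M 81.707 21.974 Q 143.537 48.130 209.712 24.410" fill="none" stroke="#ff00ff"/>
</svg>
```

viewBox `0 0 229.150 136.405` with mm width/height → 1 unit = 1 mm. Flip: y_m = 136.405 − y_svg.

**Shape 1** — `<polyline>` open polyline, stroke `#0000ff` → score (S651, F2577). Machine vertices: (58.448,23.271) → (89.345,106.212) → (85.167,108.683) → (133.136,59.964) → (198.370,103.902) → (80.178,114.664). Open path.

**Shape 2** — `<path>` cubic bezier, stroke `#0000ff` → score (S651, F2577). Control points (SVG): P0=(81.597,52.149), P1=(70.969,74.243), P2=(214.624,58.928), P3=(215.859,84.416); sampled at t=k/3. Machine vertices: (81.597,84.256) → (111.408,71.735) → (178.140,66.773) → (215.859,51.989). Open path.

**Shape 3** — `<path>` cubic bezier, stroke `#008000` → engrave (S356, F3531). Control points (SVG): P0=(13.147,65.082), P1=(30.652,57.920), P2=(156.451,49.097), P3=(168.044,44.383); sampled at t=k/3. Machine vertices: (13.147,71.323) → (58.509,78.825) → (126.623,86.152) → (168.044,92.022). Open path.

**Shape 4** — `<rect>` rectangle, stroke `#008000` → engrave (S356, F3531). Machine vertices: (70.249,119.082) → (136.370,119.082) → (136.370,92.346) → (70.249,92.346) → (70.249,119.082). Closed: final G1 returns to the first vertex.

**Shape 5** — `<circle>` circle, stroke `#ff00ff` → cut (S801, F943). Machine vertices: (32.413,105.522) → (30.079,109.565) → (25.411,109.565) → (23.077,105.522) → (25.411,101.479) → (30.079,101.479) → (32.413,105.522). Closed: final G1 returns to the first vertex.

**Shape 6** — `<path>` regular polygon, stroke `#0000ff` → score (S651, F2577). Machine vertices: (175.975,103.188) → (161.230,96.989) → (163.234,112.858) → (175.975,103.188). Closed: final G1 returns to the first vertex.

**Shape 7** — `<path>` open polyline, stroke `#ff00ff` → cut (S801, F943). Machine vertices: (41.446,87.220) → (182.135,58.751) → (5.639,19.023) → (10.075,123.433). Open path.

**Shape 8** — `<path>` quadratic bezier, stroke `#ff00ff` → cut (S801, F943). Control points (SVG): P0=(81.707,21.974), P1=(143.537,48.130), P2=(209.712,24.410); sampled at t=k/3. Machine vertices: (81.707,114.431) → (123.410,102.535) → (166.078,101.723) → (209.712,111.995). Open path.

G21
G90
G00 X58.448 Y23.271
M4 S651
G01 X89.345 Y106.212 F2577
G01 X85.167 Y108.683 F2577
G01 X133.136 Y59.964 F2577
G01 X198.370 Y103.902 F2577
G01 X80.178 Y114.664 F2577
M5
G00 X81.597 Y84.256
M4 S651
G01 X111.408 Y71.735 F2577
G01 X178.140 Y66.773 F2577
G01 X215.859 Y51.989 F2577
M5
G00 X13.147 Y71.323
M4 S356
G01 X58.509 Y78.825 F3531
G01 X126.623 Y86.152 F3531
G01 X168.044 Y92.022 F3531
M5
G00 X70.249 Y119.082
M4 S356
G01 X136.370 Y119.082 F3531
G01 X136.370 Y92.346 F3531
G01 X70.249 Y92.346 F3531
G01 X70.249 Y119.082 F3531
M5
G00 X32.413 Y105.522
M4 S801
G01 X30.079 Y109.565 F943
G01 X25.411 Y109.565 F943
G01 X23.077 Y105.522 F943
G01 X25.411 Y101.479 F943
G01 X30.079 Y101.479 F943
G01 X32.413 Y105.522 F943
M5
G00 X175.975 Y103.188
M4 S651
G01 X161.230 Y96.989 F2577
G01 X163.234 Y112.858 F2577
G01 X175.975 Y103.188 F2577
M5
G00 X41.446 Y87.220
M4 S801
G01 X182.135 Y58.751 F943
G01 X5.639 Y19.023 F943
G01 X10.075 Y123.433 F943
M5
G00 X81.707 Y114.431
M4 S801
G01 X123.410 Y102.535 F943
G01 X166.078 Y101.723 F943
G01 X209.712 Y111.995 F943
M5
G00 X0.000 Y0.000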